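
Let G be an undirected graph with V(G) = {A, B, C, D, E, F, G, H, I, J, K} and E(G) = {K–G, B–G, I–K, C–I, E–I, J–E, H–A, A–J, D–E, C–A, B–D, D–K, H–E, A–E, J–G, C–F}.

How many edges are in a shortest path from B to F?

Distance 0: B.
Distance 1: D, G.
Distance 2: E, J, K.
Distance 3: A, H, I.
Distance 4: C.
Distance 5: F — contains F.

5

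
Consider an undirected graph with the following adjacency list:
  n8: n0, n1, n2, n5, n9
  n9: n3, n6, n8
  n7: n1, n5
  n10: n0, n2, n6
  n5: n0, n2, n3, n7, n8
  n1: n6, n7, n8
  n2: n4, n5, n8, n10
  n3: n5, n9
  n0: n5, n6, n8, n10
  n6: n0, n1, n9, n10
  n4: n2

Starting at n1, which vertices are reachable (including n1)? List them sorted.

n0, n1, n2, n3, n4, n5, n6, n7, n8, n9, n10

Start at n1.
Its neighbours: n6, n7, n8.
Then their neighbours: n0, n2, n5, n9, n10.
Then next layer: n3, n4.
Every vertex is now reached.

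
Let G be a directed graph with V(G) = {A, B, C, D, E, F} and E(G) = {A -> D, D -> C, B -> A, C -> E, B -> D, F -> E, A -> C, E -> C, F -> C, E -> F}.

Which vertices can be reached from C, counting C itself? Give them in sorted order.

Start at C.
Its neighbours: E.
Then their neighbours: F.
Nothing further is reachable.

C, E, F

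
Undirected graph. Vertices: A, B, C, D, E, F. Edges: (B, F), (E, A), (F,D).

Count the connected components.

From A: component {A, E}.
From B: component {B, D, F}.
From C: component {C}.
That's 3 components.

3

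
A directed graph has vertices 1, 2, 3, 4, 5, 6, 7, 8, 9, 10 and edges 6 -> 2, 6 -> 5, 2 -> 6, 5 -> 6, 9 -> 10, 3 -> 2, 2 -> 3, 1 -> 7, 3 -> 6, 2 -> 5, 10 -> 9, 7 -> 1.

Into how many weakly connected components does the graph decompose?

5

From 1: component {1, 7}.
From 2: component {2, 3, 5, 6}.
From 4: component {4}.
From 8: component {8}.
From 9: component {9, 10}.
That's 5 components.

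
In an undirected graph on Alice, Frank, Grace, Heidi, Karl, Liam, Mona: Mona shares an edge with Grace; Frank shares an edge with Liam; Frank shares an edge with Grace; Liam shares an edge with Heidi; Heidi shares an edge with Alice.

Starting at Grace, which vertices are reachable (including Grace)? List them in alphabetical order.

Start at Grace.
Its neighbours: Frank, Mona.
Then their neighbours: Liam.
Then next layer: Heidi.
Then next layer: Alice.
Nothing further is reachable.

Alice, Frank, Grace, Heidi, Liam, Mona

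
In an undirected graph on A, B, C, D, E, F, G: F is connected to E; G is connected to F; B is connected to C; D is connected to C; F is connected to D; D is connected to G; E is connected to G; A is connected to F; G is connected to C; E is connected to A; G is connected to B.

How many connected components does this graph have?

1

From A: component {A, B, C, D, E, F, G}.
That's 1 component.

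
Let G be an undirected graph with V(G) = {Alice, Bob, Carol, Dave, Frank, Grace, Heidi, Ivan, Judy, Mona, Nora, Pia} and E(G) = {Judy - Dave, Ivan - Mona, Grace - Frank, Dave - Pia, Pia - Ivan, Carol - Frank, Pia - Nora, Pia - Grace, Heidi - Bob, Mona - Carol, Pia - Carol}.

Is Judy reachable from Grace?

Yes

Explore from Grace.
Distance 1: reach Frank, Pia.
Distance 2: reach Carol, Dave, Ivan, Nora.
Distance 3: reach Judy, Mona.
Found Judy.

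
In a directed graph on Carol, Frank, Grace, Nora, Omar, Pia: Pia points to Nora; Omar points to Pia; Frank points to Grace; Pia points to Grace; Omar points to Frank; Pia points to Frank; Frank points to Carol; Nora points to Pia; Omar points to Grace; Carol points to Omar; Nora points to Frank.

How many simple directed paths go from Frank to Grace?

3

Frank→Carol→Omar→Grace
Frank→Carol→Omar→Pia→Grace
Frank→Grace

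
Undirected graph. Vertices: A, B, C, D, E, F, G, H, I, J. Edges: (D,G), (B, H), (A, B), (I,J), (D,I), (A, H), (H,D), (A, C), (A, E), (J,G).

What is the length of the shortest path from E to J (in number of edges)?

5

Distance 0: E.
Distance 1: A.
Distance 2: B, C, H.
Distance 3: D.
Distance 4: G, I.
Distance 5: J — contains J.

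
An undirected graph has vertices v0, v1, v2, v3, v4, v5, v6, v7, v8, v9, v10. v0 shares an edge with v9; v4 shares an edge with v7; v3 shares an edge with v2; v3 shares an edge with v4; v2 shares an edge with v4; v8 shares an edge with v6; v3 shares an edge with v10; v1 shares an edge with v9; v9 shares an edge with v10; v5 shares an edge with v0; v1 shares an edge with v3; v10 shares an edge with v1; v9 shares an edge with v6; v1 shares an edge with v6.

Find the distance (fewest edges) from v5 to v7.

Distance 0: v5.
Distance 1: v0.
Distance 2: v9.
Distance 3: v1, v6, v10.
Distance 4: v3, v8.
Distance 5: v2, v4.
Distance 6: v7 — contains v7.

6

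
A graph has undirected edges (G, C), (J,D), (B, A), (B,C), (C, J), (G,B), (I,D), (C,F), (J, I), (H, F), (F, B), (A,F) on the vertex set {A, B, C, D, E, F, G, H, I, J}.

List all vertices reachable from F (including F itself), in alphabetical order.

Start at F.
Its neighbours: A, B, C, H.
Then their neighbours: G, J.
Then next layer: D, I.
Nothing further is reachable.

A, B, C, D, F, G, H, I, J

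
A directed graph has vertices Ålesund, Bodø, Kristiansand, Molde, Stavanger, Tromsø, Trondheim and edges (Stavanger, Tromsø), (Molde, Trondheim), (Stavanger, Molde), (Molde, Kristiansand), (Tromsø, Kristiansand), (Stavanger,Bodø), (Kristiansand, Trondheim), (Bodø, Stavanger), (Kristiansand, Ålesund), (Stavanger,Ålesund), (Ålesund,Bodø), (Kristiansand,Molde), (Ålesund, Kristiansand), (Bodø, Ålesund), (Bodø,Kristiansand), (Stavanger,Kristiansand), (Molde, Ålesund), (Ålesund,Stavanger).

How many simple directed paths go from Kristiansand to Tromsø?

4

Kristiansand→Ålesund→Bodø→Stavanger→Tromsø
Kristiansand→Ålesund→Stavanger→Tromsø
Kristiansand→Molde→Ålesund→Bodø→Stavanger→Tromsø
Kristiansand→Molde→Ålesund→Stavanger→Tromsø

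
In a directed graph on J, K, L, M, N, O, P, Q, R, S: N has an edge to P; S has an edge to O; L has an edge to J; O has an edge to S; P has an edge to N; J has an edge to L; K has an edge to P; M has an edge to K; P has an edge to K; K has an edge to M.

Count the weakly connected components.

From J: component {J, L}.
From K: component {K, M, N, P}.
From O: component {O, S}.
From Q: component {Q}.
From R: component {R}.
That's 5 components.

5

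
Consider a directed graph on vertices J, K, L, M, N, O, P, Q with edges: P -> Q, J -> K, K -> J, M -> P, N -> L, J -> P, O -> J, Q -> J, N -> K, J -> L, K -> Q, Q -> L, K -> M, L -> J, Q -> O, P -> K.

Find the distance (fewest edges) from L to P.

2

Distance 0: L.
Distance 1: J.
Distance 2: K, P — contains P.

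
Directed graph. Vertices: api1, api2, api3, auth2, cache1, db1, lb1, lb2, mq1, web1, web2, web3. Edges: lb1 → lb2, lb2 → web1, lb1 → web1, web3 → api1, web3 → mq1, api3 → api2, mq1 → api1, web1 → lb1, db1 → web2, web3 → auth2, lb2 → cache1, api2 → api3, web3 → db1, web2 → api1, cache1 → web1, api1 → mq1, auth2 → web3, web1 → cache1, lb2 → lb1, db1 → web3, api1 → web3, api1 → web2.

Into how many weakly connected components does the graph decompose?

3

From api1: component {api1, auth2, db1, mq1, web2, web3}.
From api2: component {api2, api3}.
From cache1: component {cache1, lb1, lb2, web1}.
That's 3 components.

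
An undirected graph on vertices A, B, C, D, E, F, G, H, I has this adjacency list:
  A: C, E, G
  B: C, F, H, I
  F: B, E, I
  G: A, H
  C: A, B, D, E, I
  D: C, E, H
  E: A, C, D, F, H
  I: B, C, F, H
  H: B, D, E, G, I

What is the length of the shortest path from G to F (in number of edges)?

Distance 0: G.
Distance 1: A, H.
Distance 2: B, C, D, E, I.
Distance 3: F — contains F.

3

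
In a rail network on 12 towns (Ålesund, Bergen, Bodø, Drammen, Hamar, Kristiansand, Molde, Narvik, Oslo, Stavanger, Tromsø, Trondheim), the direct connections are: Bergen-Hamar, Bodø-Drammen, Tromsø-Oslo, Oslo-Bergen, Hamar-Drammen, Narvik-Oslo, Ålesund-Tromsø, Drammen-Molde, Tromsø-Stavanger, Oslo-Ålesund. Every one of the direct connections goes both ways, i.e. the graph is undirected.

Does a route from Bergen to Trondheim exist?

No

Explore from Bergen.
Distance 1: reach Hamar, Oslo.
Distance 2: reach Ålesund, Drammen, Narvik, Tromsø.
Distance 3: reach Bodø, Molde, Stavanger.
The search is exhausted without reaching Trondheim; it lies in a different component.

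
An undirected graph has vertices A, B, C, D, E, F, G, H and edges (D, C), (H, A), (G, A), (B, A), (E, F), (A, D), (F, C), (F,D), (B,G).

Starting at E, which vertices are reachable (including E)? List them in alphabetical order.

Start at E.
Its neighbours: F.
Then their neighbours: C, D.
Then next layer: A.
Then next layer: B, G, H.
Every vertex is now reached.

A, B, C, D, E, F, G, H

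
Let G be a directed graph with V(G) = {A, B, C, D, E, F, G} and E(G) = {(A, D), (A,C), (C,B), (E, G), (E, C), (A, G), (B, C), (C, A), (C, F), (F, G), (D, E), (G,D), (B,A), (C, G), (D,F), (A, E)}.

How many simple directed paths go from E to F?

E→C→A→D→F
E→C→A→G→D→F
E→C→B→A→D→F
E→C→B→A→G→D→F
E→C→F
E→C→G→D→F
E→G→D→F

7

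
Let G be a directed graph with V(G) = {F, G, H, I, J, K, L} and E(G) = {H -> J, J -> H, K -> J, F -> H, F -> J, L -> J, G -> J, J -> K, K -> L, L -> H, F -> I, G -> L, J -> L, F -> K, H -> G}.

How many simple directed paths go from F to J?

8

F→H→G→J
F→H→G→L→J
F→H→J
F→J
F→K→J
F→K→L→H→G→J
F→K→L→H→J
F→K→L→J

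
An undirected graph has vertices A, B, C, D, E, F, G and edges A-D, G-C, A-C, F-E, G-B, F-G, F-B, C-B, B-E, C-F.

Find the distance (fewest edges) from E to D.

Distance 0: E.
Distance 1: B, F.
Distance 2: C, G.
Distance 3: A.
Distance 4: D — contains D.

4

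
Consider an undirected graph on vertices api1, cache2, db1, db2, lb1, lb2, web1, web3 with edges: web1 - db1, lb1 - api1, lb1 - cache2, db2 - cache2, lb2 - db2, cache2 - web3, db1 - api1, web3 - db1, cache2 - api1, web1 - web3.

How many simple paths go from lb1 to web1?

lb1–api1–cache2–web3–db1–web1
lb1–api1–cache2–web3–web1
lb1–api1–db1–web1
lb1–api1–db1–web3–web1
lb1–cache2–api1–db1–web1
lb1–cache2–api1–db1–web3–web1
lb1–cache2–web3–db1–web1
lb1–cache2–web3–web1

8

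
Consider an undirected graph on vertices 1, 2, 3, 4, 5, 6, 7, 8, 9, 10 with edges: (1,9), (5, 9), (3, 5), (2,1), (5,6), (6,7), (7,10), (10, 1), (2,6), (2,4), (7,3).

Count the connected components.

2

From 1: component {1, 2, 3, 4, 5, 6, 7, 9, 10}.
From 8: component {8}.
That's 2 components.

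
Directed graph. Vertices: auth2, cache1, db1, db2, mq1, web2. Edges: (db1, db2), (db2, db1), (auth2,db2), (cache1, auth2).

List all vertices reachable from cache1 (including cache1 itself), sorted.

Start at cache1.
Its neighbours: auth2.
Then their neighbours: db2.
Then next layer: db1.
Nothing further is reachable.

auth2, cache1, db1, db2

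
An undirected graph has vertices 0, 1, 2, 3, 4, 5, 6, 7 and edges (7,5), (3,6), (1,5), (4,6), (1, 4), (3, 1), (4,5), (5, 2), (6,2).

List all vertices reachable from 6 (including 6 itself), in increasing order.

Start at 6.
Its neighbours: 2, 3, 4.
Then their neighbours: 1, 5.
Then next layer: 7.
Nothing further is reachable.

1, 2, 3, 4, 5, 6, 7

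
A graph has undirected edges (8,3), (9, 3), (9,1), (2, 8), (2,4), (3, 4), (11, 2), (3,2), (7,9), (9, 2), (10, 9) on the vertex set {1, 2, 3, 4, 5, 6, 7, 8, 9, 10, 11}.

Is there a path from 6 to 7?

6 has no edges, so nothing is reachable from it.

No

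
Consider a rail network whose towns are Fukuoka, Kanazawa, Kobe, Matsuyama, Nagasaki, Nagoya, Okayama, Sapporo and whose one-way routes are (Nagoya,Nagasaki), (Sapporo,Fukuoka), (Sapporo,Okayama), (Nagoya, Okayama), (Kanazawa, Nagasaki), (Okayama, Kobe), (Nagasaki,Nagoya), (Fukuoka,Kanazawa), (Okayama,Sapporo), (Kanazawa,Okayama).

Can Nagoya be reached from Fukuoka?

Explore from Fukuoka.
Distance 1: reach Kanazawa.
Distance 2: reach Nagasaki, Okayama.
Distance 3: reach Kobe, Nagoya, Sapporo.
Found Nagoya.

Yes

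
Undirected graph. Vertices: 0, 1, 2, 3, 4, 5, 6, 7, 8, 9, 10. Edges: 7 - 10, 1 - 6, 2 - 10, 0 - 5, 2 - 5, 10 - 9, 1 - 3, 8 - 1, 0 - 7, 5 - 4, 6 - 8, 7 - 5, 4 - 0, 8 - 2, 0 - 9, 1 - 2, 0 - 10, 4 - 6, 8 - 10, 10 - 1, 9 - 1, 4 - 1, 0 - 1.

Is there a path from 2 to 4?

Yes

Explore from 2.
Distance 1: reach 1, 5, 8, 10.
Distance 2: reach 0, 3, 4, 6, 7, 9.
Found 4.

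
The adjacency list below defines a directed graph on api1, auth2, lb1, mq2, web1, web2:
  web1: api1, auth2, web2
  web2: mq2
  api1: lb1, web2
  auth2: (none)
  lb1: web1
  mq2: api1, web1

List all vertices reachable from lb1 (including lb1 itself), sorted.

Start at lb1.
Its neighbours: web1.
Then their neighbours: api1, auth2, web2.
Then next layer: mq2.
Every vertex is now reached.

api1, auth2, lb1, mq2, web1, web2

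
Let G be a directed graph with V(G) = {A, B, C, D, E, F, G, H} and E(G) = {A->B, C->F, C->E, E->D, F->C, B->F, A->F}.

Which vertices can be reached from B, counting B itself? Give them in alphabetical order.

Start at B.
Its neighbours: F.
Then their neighbours: C.
Then next layer: E.
Then next layer: D.
Nothing further is reachable.

B, C, D, E, F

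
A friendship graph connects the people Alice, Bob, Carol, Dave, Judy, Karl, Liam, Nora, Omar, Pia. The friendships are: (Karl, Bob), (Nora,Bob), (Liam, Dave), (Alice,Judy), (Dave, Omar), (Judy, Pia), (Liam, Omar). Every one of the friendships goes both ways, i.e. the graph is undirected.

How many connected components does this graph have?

From Alice: component {Alice, Judy, Pia}.
From Bob: component {Bob, Karl, Nora}.
From Carol: component {Carol}.
From Dave: component {Dave, Liam, Omar}.
That's 4 components.

4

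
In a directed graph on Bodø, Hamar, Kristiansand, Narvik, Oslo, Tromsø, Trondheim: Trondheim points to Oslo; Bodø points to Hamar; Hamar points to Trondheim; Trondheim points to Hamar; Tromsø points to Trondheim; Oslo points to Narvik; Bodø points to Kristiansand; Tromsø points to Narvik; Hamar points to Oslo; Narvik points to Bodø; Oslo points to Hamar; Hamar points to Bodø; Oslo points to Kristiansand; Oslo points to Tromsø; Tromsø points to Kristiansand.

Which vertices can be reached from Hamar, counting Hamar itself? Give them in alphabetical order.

Bodø, Hamar, Kristiansand, Narvik, Oslo, Tromsø, Trondheim

Start at Hamar.
Its neighbours: Bodø, Oslo, Trondheim.
Then their neighbours: Kristiansand, Narvik, Tromsø.
Every vertex is now reached.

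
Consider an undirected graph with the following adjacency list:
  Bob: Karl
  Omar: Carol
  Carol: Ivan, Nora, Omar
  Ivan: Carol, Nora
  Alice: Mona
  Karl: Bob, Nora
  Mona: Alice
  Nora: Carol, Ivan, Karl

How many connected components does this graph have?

2

From Alice: component {Alice, Mona}.
From Bob: component {Bob, Carol, Ivan, Karl, Nora, Omar}.
That's 2 components.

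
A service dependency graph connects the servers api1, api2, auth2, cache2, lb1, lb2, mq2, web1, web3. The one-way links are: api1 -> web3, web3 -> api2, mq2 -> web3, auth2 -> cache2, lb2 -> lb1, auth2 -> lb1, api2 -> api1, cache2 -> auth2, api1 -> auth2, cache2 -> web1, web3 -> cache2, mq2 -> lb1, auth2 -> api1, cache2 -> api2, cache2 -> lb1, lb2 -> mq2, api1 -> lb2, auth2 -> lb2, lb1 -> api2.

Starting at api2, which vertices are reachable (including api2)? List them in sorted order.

Start at api2.
Its neighbours: api1.
Then their neighbours: auth2, lb2, web3.
Then next layer: cache2, lb1, mq2.
Then next layer: web1.
Every vertex is now reached.

api1, api2, auth2, cache2, lb1, lb2, mq2, web1, web3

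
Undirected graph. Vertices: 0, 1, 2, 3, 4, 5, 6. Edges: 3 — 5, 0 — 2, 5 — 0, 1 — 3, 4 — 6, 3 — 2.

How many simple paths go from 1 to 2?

2

1–3–2
1–3–5–0–2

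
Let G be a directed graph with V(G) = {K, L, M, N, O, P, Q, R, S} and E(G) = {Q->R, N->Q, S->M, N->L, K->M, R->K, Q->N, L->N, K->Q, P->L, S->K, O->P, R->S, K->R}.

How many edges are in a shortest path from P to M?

Distance 0: P.
Distance 1: L.
Distance 2: N.
Distance 3: Q.
Distance 4: R.
Distance 5: K, S.
Distance 6: M — contains M.

6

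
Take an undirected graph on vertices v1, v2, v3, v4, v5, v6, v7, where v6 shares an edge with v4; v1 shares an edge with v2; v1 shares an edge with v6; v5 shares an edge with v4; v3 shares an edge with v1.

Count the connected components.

From v1: component {v1, v2, v3, v4, v5, v6}.
From v7: component {v7}.
That's 2 components.

2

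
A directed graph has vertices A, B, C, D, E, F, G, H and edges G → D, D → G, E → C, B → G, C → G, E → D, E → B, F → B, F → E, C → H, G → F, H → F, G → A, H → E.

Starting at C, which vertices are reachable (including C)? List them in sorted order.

Start at C.
Its neighbours: G, H.
Then their neighbours: A, D, E, F.
Then next layer: B.
Every vertex is now reached.

A, B, C, D, E, F, G, H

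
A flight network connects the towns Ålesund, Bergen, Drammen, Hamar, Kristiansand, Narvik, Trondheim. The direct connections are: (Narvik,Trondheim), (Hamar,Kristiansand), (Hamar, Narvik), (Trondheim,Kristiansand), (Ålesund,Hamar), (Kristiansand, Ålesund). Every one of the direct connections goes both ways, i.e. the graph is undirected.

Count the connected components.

From Ålesund: component {Ålesund, Hamar, Kristiansand, Narvik, Trondheim}.
From Bergen: component {Bergen}.
From Drammen: component {Drammen}.
That's 3 components.

3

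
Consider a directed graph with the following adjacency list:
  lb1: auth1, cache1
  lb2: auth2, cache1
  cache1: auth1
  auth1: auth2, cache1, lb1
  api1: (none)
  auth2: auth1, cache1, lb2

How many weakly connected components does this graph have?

2

From api1: component {api1}.
From auth1: component {auth1, auth2, cache1, lb1, lb2}.
That's 2 components.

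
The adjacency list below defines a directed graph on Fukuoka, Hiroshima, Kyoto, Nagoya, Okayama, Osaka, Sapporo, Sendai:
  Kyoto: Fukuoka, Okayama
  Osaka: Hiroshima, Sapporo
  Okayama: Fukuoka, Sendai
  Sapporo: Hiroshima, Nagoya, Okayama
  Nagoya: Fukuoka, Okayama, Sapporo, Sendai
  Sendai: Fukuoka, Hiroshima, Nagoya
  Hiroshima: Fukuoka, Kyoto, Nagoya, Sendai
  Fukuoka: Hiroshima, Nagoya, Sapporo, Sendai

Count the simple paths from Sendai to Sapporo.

Sendai→Fukuoka→Hiroshima→Nagoya→Sapporo
Sendai→Fukuoka→Nagoya→Sapporo
Sendai→Fukuoka→Sapporo
Sendai→Hiroshima→Fukuoka→Nagoya→Sapporo
Sendai→Hiroshima→Fukuoka→Sapporo
Sendai→Hiroshima→Kyoto→Fukuoka→Nagoya→Sapporo
Sendai→Hiroshima→Kyoto→Fukuoka→Sapporo
Sendai→Hiroshima→Kyoto→Okayama→Fukuoka→Nagoya→Sapporo
Sendai→Hiroshima→Kyoto→Okayama→Fukuoka→Sapporo
Sendai→Hiroshima→Nagoya→Fukuoka→Sapporo
Sendai→Hiroshima→Nagoya→Okayama→Fukuoka→Sapporo
Sendai→Hiroshima→Nagoya→Sapporo
Sendai→Nagoya→Fukuoka→Sapporo
Sendai→Nagoya→Okayama→Fukuoka→Sapporo
Sendai→Nagoya→Sapporo

15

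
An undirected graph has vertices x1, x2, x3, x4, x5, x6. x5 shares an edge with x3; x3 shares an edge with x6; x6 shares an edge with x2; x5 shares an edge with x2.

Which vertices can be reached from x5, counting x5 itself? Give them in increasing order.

x2, x3, x5, x6

Start at x5.
Its neighbours: x2, x3.
Then their neighbours: x6.
Nothing further is reachable.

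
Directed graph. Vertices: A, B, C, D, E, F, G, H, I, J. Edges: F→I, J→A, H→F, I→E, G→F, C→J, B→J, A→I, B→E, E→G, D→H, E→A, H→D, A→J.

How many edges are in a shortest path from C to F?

6

Distance 0: C.
Distance 1: J.
Distance 2: A.
Distance 3: I.
Distance 4: E.
Distance 5: G.
Distance 6: F — contains F.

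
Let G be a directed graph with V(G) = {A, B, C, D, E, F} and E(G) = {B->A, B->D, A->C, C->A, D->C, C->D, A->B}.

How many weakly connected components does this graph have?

3

From A: component {A, B, C, D}.
From E: component {E}.
From F: component {F}.
That's 3 components.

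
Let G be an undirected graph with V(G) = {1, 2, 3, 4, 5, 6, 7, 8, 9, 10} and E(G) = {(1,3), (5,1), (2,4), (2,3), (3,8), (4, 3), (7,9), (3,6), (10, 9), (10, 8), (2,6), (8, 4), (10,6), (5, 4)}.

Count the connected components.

From 1: component {1, 2, 3, 4, 5, 6, 7, 8, 9, 10}.
That's 1 component.

1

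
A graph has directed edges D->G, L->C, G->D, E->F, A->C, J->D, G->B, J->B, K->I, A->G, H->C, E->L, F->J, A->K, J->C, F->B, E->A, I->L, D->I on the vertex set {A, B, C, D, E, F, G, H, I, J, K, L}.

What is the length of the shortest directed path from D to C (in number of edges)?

Distance 0: D.
Distance 1: G, I.
Distance 2: B, L.
Distance 3: C — contains C.

3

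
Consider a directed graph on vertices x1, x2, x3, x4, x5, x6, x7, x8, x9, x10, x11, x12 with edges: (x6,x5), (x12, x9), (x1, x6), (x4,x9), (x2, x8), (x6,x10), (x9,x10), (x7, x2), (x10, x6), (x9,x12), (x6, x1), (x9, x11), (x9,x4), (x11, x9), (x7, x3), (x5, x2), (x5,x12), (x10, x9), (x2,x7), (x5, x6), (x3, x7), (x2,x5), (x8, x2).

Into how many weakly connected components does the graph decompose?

1

From x1: component {x1, x2, x3, x4, x5, x6, x7, x8, x9, x10, x11, x12}.
That's 1 component.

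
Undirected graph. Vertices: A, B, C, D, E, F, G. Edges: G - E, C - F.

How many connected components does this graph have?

5

From A: component {A}.
From B: component {B}.
From C: component {C, F}.
From D: component {D}.
From E: component {E, G}.
That's 5 components.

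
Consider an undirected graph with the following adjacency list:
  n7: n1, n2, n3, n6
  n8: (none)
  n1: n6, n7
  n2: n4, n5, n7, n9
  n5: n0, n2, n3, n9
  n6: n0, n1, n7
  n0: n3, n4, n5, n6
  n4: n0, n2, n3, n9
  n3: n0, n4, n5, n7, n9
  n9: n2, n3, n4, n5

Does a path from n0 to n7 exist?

Yes

Explore from n0.
Distance 1: reach n3, n4, n5, n6.
Distance 2: reach n1, n2, n7, n9.
Found n7.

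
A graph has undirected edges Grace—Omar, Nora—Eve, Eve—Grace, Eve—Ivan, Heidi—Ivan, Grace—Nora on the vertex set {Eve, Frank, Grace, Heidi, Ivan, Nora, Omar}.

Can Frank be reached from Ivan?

No

Explore from Ivan.
Distance 1: reach Eve, Heidi.
Distance 2: reach Grace, Nora.
Distance 3: reach Omar.
The search is exhausted without reaching Frank; it lies in a different component.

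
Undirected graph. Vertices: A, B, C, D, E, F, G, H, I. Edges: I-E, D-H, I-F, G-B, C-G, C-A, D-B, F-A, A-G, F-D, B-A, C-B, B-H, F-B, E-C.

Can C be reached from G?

Explore from G.
Distance 1: reach A, B, C.
Found C.

Yes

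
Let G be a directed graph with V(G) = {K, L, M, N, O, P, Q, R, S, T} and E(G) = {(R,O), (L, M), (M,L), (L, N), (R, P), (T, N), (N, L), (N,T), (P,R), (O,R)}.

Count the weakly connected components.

5

From K: component {K}.
From L: component {L, M, N, T}.
From O: component {O, P, R}.
From Q: component {Q}.
From S: component {S}.
That's 5 components.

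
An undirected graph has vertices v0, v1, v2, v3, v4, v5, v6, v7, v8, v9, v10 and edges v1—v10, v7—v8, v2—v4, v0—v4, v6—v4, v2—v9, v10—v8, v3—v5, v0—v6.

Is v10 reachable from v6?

No

Explore from v6.
Distance 1: reach v0, v4.
Distance 2: reach v2.
Distance 3: reach v9.
The search is exhausted without reaching v10; it lies in a different component.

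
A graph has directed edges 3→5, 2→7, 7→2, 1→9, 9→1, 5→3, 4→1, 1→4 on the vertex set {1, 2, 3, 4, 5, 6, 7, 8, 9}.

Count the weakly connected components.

5

From 1: component {1, 4, 9}.
From 2: component {2, 7}.
From 3: component {3, 5}.
From 6: component {6}.
From 8: component {8}.
That's 5 components.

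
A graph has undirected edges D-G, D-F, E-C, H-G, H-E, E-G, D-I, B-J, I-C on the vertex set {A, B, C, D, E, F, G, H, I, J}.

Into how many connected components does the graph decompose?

From A: component {A}.
From B: component {B, J}.
From C: component {C, D, E, F, G, H, I}.
That's 3 components.

3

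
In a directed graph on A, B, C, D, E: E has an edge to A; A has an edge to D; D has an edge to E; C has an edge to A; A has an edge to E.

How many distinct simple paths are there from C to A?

C→A

1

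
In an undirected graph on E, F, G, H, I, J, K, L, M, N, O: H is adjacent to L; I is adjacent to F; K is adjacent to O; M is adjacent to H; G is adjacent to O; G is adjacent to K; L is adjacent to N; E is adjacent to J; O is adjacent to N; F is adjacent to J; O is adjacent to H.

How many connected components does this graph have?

2

From E: component {E, F, I, J}.
From G: component {G, H, K, L, M, N, O}.
That's 2 components.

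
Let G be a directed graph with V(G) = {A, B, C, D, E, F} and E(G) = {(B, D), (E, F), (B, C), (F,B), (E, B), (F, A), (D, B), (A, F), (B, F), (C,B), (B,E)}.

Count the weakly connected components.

1

From A: component {A, B, C, D, E, F}.
That's 1 component.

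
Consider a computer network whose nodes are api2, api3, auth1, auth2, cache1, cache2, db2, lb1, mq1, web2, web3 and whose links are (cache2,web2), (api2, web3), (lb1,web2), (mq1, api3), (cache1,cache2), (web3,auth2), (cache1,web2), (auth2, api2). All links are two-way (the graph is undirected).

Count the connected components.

5

From api2: component {api2, auth2, web3}.
From api3: component {api3, mq1}.
From auth1: component {auth1}.
From cache1: component {cache1, cache2, lb1, web2}.
From db2: component {db2}.
That's 5 components.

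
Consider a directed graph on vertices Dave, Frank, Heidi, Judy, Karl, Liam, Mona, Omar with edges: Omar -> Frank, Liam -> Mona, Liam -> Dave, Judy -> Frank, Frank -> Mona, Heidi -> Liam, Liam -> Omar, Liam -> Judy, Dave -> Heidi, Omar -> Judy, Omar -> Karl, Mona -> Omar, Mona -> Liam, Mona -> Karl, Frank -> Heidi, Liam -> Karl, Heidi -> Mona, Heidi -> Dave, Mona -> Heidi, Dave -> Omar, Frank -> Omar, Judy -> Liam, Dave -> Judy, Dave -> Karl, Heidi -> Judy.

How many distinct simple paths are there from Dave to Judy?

Dave→Heidi→Judy
Dave→Heidi→Liam→Judy
Dave→Heidi→Liam→Mona→Omar→Judy
Dave→Heidi→Liam→Omar→Judy
Dave→Heidi→Mona→Liam→Judy
Dave→Heidi→Mona→Liam→Omar→Judy
Dave→Heidi→Mona→Omar→Judy
Dave→Judy
Dave→Omar→Frank→Heidi→Judy
Dave→Omar→Frank→Heidi→Liam→Judy
Dave→Omar→Frank→Heidi→Mona→Liam→Judy
Dave→Omar→Frank→Mona→Heidi→Judy
Dave→Omar→Frank→Mona→Heidi→Liam→Judy
Dave→Omar→Frank→Mona→Liam→Judy
Dave→Omar→Judy

15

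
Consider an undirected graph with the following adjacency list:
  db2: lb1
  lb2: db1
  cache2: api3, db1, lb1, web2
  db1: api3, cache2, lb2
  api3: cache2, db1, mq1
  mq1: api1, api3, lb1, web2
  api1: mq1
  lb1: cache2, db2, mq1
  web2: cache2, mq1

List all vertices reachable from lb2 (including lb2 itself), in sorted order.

api1, api3, cache2, db1, db2, lb1, lb2, mq1, web2

Start at lb2.
Its neighbours: db1.
Then their neighbours: api3, cache2.
Then next layer: lb1, mq1, web2.
Then next layer: api1, db2.
Every vertex is now reached.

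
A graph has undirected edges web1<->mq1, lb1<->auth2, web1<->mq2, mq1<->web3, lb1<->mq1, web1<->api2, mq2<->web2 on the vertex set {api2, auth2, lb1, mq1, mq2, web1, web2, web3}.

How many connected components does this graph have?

From api2: component {api2, auth2, lb1, mq1, mq2, web1, web2, web3}.
That's 1 component.

1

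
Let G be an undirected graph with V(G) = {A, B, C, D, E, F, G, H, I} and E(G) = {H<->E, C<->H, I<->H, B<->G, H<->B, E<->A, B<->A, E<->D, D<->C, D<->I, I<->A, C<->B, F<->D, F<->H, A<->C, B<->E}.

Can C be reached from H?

Yes

Explore from H.
Distance 1: reach B, C, E, F, I.
Found C.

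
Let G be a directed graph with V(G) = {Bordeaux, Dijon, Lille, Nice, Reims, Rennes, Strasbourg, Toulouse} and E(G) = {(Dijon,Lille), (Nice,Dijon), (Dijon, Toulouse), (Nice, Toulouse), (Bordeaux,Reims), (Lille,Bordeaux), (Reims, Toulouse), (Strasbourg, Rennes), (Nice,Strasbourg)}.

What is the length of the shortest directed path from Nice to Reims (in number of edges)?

Distance 0: Nice.
Distance 1: Dijon, Strasbourg, Toulouse.
Distance 2: Lille, Rennes.
Distance 3: Bordeaux.
Distance 4: Reims — contains Reims.

4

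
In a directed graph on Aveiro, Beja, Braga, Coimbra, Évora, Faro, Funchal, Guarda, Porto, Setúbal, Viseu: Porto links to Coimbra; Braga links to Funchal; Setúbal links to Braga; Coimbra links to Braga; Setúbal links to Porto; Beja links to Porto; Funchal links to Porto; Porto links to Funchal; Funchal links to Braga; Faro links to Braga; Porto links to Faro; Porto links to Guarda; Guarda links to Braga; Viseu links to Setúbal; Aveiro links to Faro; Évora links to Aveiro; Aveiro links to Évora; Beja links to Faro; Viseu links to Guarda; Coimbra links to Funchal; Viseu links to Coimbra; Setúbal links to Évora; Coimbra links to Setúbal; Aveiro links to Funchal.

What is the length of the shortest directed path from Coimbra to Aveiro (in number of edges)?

3

Distance 0: Coimbra.
Distance 1: Braga, Funchal, Setúbal.
Distance 2: Évora, Porto.
Distance 3: Aveiro, Faro, Guarda — contains Aveiro.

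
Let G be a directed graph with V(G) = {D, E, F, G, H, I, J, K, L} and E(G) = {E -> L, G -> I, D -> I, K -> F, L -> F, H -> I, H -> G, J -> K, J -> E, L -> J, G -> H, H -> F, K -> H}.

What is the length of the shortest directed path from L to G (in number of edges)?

4

Distance 0: L.
Distance 1: F, J.
Distance 2: E, K.
Distance 3: H.
Distance 4: G, I — contains G.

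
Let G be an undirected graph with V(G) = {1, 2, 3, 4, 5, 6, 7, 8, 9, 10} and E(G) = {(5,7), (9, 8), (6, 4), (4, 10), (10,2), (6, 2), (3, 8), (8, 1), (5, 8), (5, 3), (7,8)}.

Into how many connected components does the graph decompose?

2

From 1: component {1, 3, 5, 7, 8, 9}.
From 2: component {2, 4, 6, 10}.
That's 2 components.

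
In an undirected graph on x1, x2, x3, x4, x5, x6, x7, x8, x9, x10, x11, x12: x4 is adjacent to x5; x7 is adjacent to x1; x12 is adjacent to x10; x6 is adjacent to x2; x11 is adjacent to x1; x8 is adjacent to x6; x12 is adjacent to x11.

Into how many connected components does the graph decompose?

From x1: component {x1, x7, x10, x11, x12}.
From x2: component {x2, x6, x8}.
From x3: component {x3}.
From x4: component {x4, x5}.
From x9: component {x9}.
That's 5 components.

5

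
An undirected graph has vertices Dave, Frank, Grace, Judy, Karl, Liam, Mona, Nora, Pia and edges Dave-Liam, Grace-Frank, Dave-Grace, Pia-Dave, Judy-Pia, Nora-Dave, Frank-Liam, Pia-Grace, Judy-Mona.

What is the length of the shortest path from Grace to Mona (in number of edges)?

Distance 0: Grace.
Distance 1: Dave, Frank, Pia.
Distance 2: Judy, Liam, Nora.
Distance 3: Mona — contains Mona.

3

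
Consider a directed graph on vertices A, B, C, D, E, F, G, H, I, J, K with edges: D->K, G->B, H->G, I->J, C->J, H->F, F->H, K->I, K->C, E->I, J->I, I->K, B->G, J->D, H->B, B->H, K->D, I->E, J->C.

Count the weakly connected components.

From A: component {A}.
From B: component {B, F, G, H}.
From C: component {C, D, E, I, J, K}.
That's 3 components.

3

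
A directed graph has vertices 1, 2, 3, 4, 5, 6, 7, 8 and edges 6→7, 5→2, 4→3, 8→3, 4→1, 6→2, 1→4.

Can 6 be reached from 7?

7 has no outgoing edges, so nothing is reachable from it.

No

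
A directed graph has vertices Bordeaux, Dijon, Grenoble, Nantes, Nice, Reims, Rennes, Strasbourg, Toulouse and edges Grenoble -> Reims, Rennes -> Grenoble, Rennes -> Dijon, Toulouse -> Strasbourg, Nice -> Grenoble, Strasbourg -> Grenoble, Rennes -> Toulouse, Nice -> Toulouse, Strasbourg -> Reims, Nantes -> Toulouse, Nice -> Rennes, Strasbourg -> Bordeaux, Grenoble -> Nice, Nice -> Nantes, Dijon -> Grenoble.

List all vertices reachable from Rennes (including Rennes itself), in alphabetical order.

Bordeaux, Dijon, Grenoble, Nantes, Nice, Reims, Rennes, Strasbourg, Toulouse

Start at Rennes.
Its neighbours: Dijon, Grenoble, Toulouse.
Then their neighbours: Nice, Reims, Strasbourg.
Then next layer: Bordeaux, Nantes.
Every vertex is now reached.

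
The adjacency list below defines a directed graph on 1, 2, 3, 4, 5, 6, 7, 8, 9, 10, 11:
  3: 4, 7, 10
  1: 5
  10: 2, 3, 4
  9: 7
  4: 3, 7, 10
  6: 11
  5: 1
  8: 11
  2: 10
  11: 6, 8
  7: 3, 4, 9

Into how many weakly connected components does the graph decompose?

3

From 1: component {1, 5}.
From 2: component {2, 3, 4, 7, 9, 10}.
From 6: component {6, 8, 11}.
That's 3 components.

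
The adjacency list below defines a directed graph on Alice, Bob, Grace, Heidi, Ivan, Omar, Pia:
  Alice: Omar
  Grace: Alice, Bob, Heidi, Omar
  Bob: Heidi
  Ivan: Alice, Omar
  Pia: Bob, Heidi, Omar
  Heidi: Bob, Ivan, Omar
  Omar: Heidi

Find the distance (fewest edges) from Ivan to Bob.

Distance 0: Ivan.
Distance 1: Alice, Omar.
Distance 2: Heidi.
Distance 3: Bob — contains Bob.

3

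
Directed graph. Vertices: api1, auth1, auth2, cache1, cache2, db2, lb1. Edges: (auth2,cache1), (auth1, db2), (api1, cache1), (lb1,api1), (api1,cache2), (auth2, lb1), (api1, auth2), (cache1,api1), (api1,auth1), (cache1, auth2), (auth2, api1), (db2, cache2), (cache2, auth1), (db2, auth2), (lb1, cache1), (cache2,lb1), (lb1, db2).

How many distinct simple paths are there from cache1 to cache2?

8

cache1→api1→auth1→db2→cache2
cache1→api1→auth2→lb1→db2→cache2
cache1→api1→cache2
cache1→auth2→api1→auth1→db2→cache2
cache1→auth2→api1→cache2
cache1→auth2→lb1→api1→auth1→db2→cache2
cache1→auth2→lb1→api1→cache2
cache1→auth2→lb1→db2→cache2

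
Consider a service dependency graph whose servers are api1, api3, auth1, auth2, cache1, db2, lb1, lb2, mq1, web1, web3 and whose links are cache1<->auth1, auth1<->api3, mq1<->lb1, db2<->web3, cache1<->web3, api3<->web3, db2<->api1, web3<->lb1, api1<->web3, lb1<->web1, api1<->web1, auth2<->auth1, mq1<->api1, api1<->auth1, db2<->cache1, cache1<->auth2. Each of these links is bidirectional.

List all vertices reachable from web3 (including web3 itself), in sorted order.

api1, api3, auth1, auth2, cache1, db2, lb1, mq1, web1, web3

Start at web3.
Its neighbours: api1, api3, cache1, db2, lb1.
Then their neighbours: auth1, auth2, mq1, web1.
Nothing further is reachable.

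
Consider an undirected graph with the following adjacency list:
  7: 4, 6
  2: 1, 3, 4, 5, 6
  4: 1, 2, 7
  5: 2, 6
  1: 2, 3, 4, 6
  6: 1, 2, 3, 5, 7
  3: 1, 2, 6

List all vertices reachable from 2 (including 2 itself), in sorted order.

Start at 2.
Its neighbours: 1, 3, 4, 5, 6.
Then their neighbours: 7.
Every vertex is now reached.

1, 2, 3, 4, 5, 6, 7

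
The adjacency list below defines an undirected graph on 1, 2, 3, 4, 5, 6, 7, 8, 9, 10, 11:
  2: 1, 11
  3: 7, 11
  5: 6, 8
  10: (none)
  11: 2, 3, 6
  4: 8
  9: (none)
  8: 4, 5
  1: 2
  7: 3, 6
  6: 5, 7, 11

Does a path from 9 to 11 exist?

No

9 has no edges, so nothing is reachable from it.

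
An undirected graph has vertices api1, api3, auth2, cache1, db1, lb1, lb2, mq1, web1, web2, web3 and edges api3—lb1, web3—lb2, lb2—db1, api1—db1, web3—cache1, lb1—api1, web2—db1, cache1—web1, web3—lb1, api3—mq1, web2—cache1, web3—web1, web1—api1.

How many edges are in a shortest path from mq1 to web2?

Distance 0: mq1.
Distance 1: api3.
Distance 2: lb1.
Distance 3: api1, web3.
Distance 4: cache1, db1, lb2, web1.
Distance 5: web2 — contains web2.

5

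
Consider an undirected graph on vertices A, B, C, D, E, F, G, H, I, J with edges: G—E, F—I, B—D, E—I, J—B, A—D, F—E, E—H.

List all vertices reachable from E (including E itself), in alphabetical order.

E, F, G, H, I

Start at E.
Its neighbours: F, G, H, I.
Nothing further is reachable.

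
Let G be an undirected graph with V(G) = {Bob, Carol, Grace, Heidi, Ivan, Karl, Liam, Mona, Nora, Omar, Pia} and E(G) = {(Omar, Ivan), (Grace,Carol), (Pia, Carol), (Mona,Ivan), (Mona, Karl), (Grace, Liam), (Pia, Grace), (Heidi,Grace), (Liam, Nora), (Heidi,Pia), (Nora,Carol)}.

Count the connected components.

3

From Bob: component {Bob}.
From Carol: component {Carol, Grace, Heidi, Liam, Nora, Pia}.
From Ivan: component {Ivan, Karl, Mona, Omar}.
That's 3 components.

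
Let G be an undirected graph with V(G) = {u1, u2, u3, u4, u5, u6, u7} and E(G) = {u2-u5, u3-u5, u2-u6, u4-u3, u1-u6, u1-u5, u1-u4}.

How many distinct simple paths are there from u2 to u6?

3

u2–u5–u1–u6
u2–u5–u3–u4–u1–u6
u2–u6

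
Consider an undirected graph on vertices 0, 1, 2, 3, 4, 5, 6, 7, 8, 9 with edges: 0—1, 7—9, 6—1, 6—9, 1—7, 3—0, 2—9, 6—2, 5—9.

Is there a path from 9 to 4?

No

Explore from 9.
Distance 1: reach 2, 5, 6, 7.
Distance 2: reach 1.
Distance 3: reach 0.
Distance 4: reach 3.
The search is exhausted without reaching 4; it lies in a different component.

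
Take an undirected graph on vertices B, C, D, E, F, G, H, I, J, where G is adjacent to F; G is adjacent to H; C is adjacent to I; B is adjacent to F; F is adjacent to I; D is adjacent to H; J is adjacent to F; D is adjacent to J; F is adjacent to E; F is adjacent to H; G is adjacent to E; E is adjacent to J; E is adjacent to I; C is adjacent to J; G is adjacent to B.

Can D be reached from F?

Explore from F.
Distance 1: reach B, E, G, H, I, J.
Distance 2: reach C, D.
Found D.

Yes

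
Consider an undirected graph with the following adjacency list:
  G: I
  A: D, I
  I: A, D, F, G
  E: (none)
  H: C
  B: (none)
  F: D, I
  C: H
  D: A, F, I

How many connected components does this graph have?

From A: component {A, D, F, G, I}.
From B: component {B}.
From C: component {C, H}.
From E: component {E}.
That's 4 components.

4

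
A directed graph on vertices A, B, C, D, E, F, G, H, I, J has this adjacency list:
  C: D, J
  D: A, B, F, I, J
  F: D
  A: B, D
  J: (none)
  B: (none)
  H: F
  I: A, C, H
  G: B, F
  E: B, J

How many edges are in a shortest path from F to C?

Distance 0: F.
Distance 1: D.
Distance 2: A, B, I, J.
Distance 3: C, H — contains C.

3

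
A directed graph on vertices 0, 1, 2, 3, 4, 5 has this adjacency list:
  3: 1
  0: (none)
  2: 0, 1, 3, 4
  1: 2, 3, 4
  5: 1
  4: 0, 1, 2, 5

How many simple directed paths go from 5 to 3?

5→1→2→3
5→1→3
5→1→4→2→3

3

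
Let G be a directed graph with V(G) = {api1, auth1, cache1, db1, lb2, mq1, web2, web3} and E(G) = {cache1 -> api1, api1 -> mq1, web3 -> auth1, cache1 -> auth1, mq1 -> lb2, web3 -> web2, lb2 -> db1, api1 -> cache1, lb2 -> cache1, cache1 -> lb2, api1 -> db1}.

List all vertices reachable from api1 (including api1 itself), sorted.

Start at api1.
Its neighbours: cache1, db1, mq1.
Then their neighbours: auth1, lb2.
Nothing further is reachable.

api1, auth1, cache1, db1, lb2, mq1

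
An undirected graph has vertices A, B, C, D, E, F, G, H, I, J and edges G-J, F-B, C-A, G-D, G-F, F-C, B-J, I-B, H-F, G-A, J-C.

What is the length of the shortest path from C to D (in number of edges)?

3

Distance 0: C.
Distance 1: A, F, J.
Distance 2: B, G, H.
Distance 3: D, I — contains D.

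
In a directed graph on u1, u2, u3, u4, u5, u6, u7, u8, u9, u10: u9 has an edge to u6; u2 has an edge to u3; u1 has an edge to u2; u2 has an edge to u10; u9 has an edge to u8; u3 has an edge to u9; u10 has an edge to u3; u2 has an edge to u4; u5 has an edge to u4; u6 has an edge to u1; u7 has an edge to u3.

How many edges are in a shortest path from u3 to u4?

Distance 0: u3.
Distance 1: u9.
Distance 2: u6, u8.
Distance 3: u1.
Distance 4: u2.
Distance 5: u4, u10 — contains u4.

5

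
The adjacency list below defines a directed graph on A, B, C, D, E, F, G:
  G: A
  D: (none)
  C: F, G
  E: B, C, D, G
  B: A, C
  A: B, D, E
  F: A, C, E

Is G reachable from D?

D has no outgoing edges, so nothing is reachable from it.

No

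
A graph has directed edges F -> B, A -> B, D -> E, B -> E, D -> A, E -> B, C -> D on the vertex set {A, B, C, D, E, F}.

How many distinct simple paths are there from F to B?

1

F→B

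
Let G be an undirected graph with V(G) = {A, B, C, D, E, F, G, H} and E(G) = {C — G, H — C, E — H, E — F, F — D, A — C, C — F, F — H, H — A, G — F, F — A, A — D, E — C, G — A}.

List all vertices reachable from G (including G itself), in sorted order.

A, C, D, E, F, G, H

Start at G.
Its neighbours: A, C, F.
Then their neighbours: D, E, H.
Nothing further is reachable.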